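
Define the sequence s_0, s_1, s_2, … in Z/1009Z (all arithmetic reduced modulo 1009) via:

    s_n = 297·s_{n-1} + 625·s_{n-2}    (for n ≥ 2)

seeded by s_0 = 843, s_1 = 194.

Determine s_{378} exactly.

987

s_2 = 297·194 + 625·843 = 282
s_3 = 297·282 + 625·194 = 177
s_4 = 297·177 + 625·282 = 785
s_5 = 297·785 + 625·177 = 710
s_6 = 297·710 + 625·785 = 240
s_7 = 297·240 + 625·710 = 440
Continuing the recurrence:
  s_8 = 178;  s_9 = 950;  s_10 = 899;  s_11 = 76;  s_12 = 236;  s_13 = 548
  s_14 = 493;  s_15 = 565;  s_16 = 691;  s_17 = 375;  s_18 = 408;  s_19 = 383
  s_20 = 466;  s_21 = 411;  s_22 = 636;  s_23 = 798;  s_24 = 854;  s_25 = 683
  s_26 = 31;  s_27 = 194;  s_28 = 309;  s_29 = 124;  s_30 = 910;  s_31 = 674
  s_32 = 70;  s_33 = 98;  s_34 = 208;  s_35 = 937;  s_36 = 653;  s_37 = 618
  s_38 = 397;  s_39 = 668;  s_40 = 543;  s_41 = 614;  s_42 = 80;  s_43 = 883
  s_44 = 470;  s_45 = 300;  s_46 = 439;  s_47 = 48;  s_48 = 57;  s_49 = 515
  s_50 = 906;  s_51 = 692;  s_52 = 898;  s_53 = 978;  s_54 = 120;  s_55 = 121
  s_56 = 956;  s_57 = 353;  s_58 = 77;  s_59 = 325;  s_60 = 363;  s_61 = 164
  s_62 = 126;  s_63 = 680;  s_64 = 208;  s_65 = 438;  s_66 = 773;  s_67 = 849
  s_68 = 726;  s_69 = 596;  s_70 = 137;  s_71 = 508;  s_72 = 395;  s_73 = 945
  s_74 = 842;  s_75 = 202;  s_76 = 15;  s_77 = 544;  s_78 = 422;  s_79 = 185
  s_80 = 860;  s_81 = 742;  s_82 = 115;  s_83 = 468;  s_84 = 999;  s_85 = 956
  s_86 = 207;  s_87 = 102;  s_88 = 247;  s_89 = 894;  s_90 = 149;  s_91 = 630
  s_92 = 742;  s_93 = 652;  s_94 = 535;  s_95 = 346;  s_96 = 240;  s_97 = 974
  s_98 = 363;  s_99 = 171;  s_100 = 187;  s_101 = 974;  s_102 = 535;  s_103 = 805
  s_104 = 348;  s_105 = 72;  s_106 = 760;  s_107 = 308;  s_108 = 427;  s_109 = 475
  s_110 = 314;  s_111 = 659;  s_112 = 481;  s_113 = 791;  s_114 = 782;  s_115 = 149
  s_116 = 251;  s_117 = 178;  s_118 = 878;  s_119 = 704;  s_120 = 79;  s_121 = 332
  s_122 = 665;  s_123 = 396;  s_124 = 485;  s_125 = 53;  s_126 = 22;  s_127 = 308
  s_128 = 290;  s_129 = 146;  s_130 = 614;  s_131 = 169;  s_132 = 73;  s_133 = 172
  s_134 = 854;  s_135 = 925;  s_136 = 266;  s_137 = 268;  s_138 = 659;  s_139 = 992
  s_140 = 199;  s_141 = 46;  s_142 = 813;  s_143 = 808;  s_144 = 432;  s_145 = 661
  s_146 = 159;  s_147 = 244;  s_148 = 313;  s_149 = 274;  s_150 = 537;  s_151 = 796
  s_152 = 943;  s_153 = 641;  s_154 = 804;  s_155 = 716;  s_156 = 780;  s_157 = 103
  s_158 = 474;  s_159 = 326;  s_160 = 571;  s_161 = 7;  s_162 = 759;  s_163 = 755
  s_164 = 382;  s_165 = 109;  s_166 = 711;  s_167 = 808;  s_168 = 249;  s_169 = 796
  s_170 = 545;  s_171 = 488;  s_172 = 232;  s_173 = 574;  s_174 = 670;  s_175 = 772
  s_176 = 256;  s_177 = 555;  s_178 = 946;  s_179 = 239;  s_180 = 329;  s_181 = 892
  s_182 = 355;  s_183 = 22;  s_184 = 375;  s_185 = 9;  s_186 = 942;  s_187 = 861
  s_188 = 943;  s_189 = 906;  s_190 = 807;  s_191 = 747;  s_192 = 763;  s_193 = 303
  s_194 = 817;  s_195 = 172;  s_196 = 705;  s_197 = 59;  s_198 = 62;  s_199 = 803
  s_200 = 775;  s_201 = 525;  s_202 = 594;  s_203 = 43;  s_204 = 601;  s_205 = 545
  s_206 = 702;  s_207 = 223;  s_208 = 481;  s_209 = 721;  s_210 = 172;  s_211 = 236
  s_212 = 8;  s_213 = 544;  s_214 = 83;  s_215 = 402;  s_216 = 748;  s_217 = 185
  s_218 = 792;  s_219 = 726;  s_220 = 286;  s_221 = 895;  s_222 = 605;  s_223 = 472
  s_224 = 692;  s_225 = 60;  s_226 = 306;  s_227 = 239;  s_228 = 902;  s_229 = 552
  s_230 = 205;  s_231 = 267;  s_232 = 579;  s_233 = 823;  s_234 = 906;  s_235 = 473
  s_236 = 431;  s_237 = 861;  s_238 = 412;  s_239 = 603;  s_240 = 703;  s_241 = 446
  s_242 = 743;  s_243 = 975;  s_244 = 227;  s_245 = 764;  s_246 = 498;  s_247 = 835
  s_248 = 259;  s_249 = 461;  s_250 = 128;  s_251 = 234;  s_252 = 166;  s_253 = 815
  s_254 = 727;  s_255 = 832;  s_256 = 224;  s_257 = 299;  s_258 = 769;  s_259 = 569
  s_260 = 831;  s_261 = 59;  s_262 = 110;  s_263 = 933;  s_264 = 773;  s_265 = 461
  s_266 = 516;  s_267 = 444;  s_268 = 318;  s_269 = 634;  s_270 = 601;  s_271 = 626
  s_272 = 543;  s_273 = 598;  s_274 = 373;  s_275 = 211;  s_276 = 155;  s_277 = 326
  s_278 = 978;  s_279 = 815;  s_280 = 700;  s_281 = 885;  s_282 = 99;  s_283 = 335
  s_284 = 939;  s_285 = 911;  s_286 = 801;  s_287 = 72;  s_288 = 356;  s_289 = 391
  s_290 = 612;  s_291 = 341;  s_292 = 466;  s_293 = 395;  s_294 = 929;  s_295 = 126
  s_296 = 539;  s_297 = 709;  s_298 = 570;  s_299 = 961;  s_300 = 952;  s_301 = 494
  s_302 = 103;  s_303 = 317;  s_304 = 111;  s_305 = 31;  s_306 = 889;  s_307 = 888
  s_308 = 53;  s_309 = 656;  s_310 = 932;  s_311 = 684;  s_312 = 646;  s_313 = 845
  s_314 = 883;  s_315 = 329;  s_316 = 801;  s_317 = 571;  s_318 = 236;  s_319 = 160
  s_320 = 283;  s_321 = 413;  s_322 = 872;  s_323 = 501;  s_324 = 614;  s_325 = 64
  s_326 = 167;  s_327 = 807;  s_328 = 994;  s_329 = 465;  s_330 = 587;  s_331 = 824
  s_332 = 149;  s_333 = 267;  s_334 = 894;  s_335 = 541;  s_336 = 10;  s_337 = 53
  s_338 = 802;  s_339 = 907;  s_340 = 762;  s_341 = 115;  s_342 = 860;  s_343 = 379
  s_344 = 267;  s_345 = 357;  s_346 = 474;  s_347 = 663;  s_348 = 769;  s_349 = 35
  s_350 = 646;  s_351 = 838;  s_352 = 822;  s_353 = 35;  s_354 = 474;  s_355 = 204
  s_356 = 661;  s_357 = 937;  s_358 = 249;  s_359 = 701;  s_360 = 582;  s_361 = 534
  s_362 = 695;  s_363 = 350;  s_364 = 528;  s_365 = 218;  s_366 = 227;  s_367 = 860
  s_368 = 758;  s_369 = 831;  s_370 = 131;  s_371 = 305;  s_372 = 930;  s_373 = 677
  s_374 = 344;  s_375 = 613;  s_376 = 524
s_377 = 297·524 + 625·613 = 956
s_378 = 297·956 + 625·524 = 987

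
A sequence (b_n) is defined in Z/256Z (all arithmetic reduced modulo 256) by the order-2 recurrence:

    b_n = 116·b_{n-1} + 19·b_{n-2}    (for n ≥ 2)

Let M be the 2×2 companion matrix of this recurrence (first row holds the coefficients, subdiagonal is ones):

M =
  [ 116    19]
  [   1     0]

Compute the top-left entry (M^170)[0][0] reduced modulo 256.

(M^170)[0][0] is the top entry after applying M 170 times to the unit state (1, 0). Equivalently it is h_{171} for the auxiliary sequence (h_n) obeying the same recurrence with h_1 = 1 and h_i = 0 for 0 ≤ i < 1:
h_2 = 116·1 + 19·0 = 116
h_3 = 116·116 + 19·1 = 163
h_4 = 116·163 + 19·116 = 120
h_5 = 116·120 + 19·163 = 121
h_6 = 116·121 + 19·120 = 188
h_7 = 116·188 + 19·121 = 43
Continuing the recurrence:
  h_8 = 112;  h_9 = 241;  h_10 = 132;  h_11 = 179;  h_12 = 232;  h_13 = 105
  h_14 = 204;  h_15 = 59;  h_16 = 224;  h_17 = 225;  h_18 = 148;  h_19 = 195
  h_20 = 88;  h_21 = 89;  h_22 = 220;  h_23 = 75;  h_24 = 80;  h_25 = 209
  h_26 = 164;  h_27 = 211;  h_28 = 200;  h_29 = 73;  h_30 = 236;  h_31 = 91
  h_32 = 192;  h_33 = 193;  h_34 = 180;  h_35 = 227;  h_36 = 56;  h_37 = 57
  h_38 = 252;  h_39 = 107;  h_40 = 48;  h_41 = 177;  h_42 = 196;  h_43 = 243
  h_44 = 168;  h_45 = 41;  h_46 = 12;  h_47 = 123;  h_48 = 160;  h_49 = 161
  h_50 = 212;  h_51 = 3;  h_52 = 24;  h_53 = 25;  h_54 = 28;  h_55 = 139
  h_56 = 16;  h_57 = 145;  h_58 = 228;  h_59 = 19;  h_60 = 136;  h_61 = 9
  h_62 = 44;  h_63 = 155;  h_64 = 128;  h_65 = 129;  h_66 = 244;  h_67 = 35
  h_68 = 248;  h_69 = 249;  h_70 = 60;  h_71 = 171;  h_72 = 240;  h_73 = 113
  h_74 = 4;  h_75 = 51;  h_76 = 104;  h_77 = 233;  h_78 = 76;  h_79 = 187
  h_80 = 96;  h_81 = 97;  h_82 = 20;  h_83 = 67;  h_84 = 216;  h_85 = 217
  h_86 = 92;  h_87 = 203;  h_88 = 208;  h_89 = 81;  h_90 = 36;  h_91 = 83
  h_92 = 72;  h_93 = 201;  h_94 = 108;  h_95 = 219;  h_96 = 64;  h_97 = 65
  h_98 = 52;  h_99 = 99;  h_100 = 184;  h_101 = 185;  h_102 = 124;  h_103 = 235
  h_104 = 176;  h_105 = 49;  h_106 = 68;  h_107 = 115;  h_108 = 40;  h_109 = 169
  h_110 = 140;  h_111 = 251;  h_112 = 32;  h_113 = 33;  h_114 = 84;  h_115 = 131
  h_116 = 152;  h_117 = 153;  h_118 = 156;  h_119 = 11;  h_120 = 144;  h_121 = 17
  h_122 = 100;  h_123 = 147;  h_124 = 8;  h_125 = 137;  h_126 = 172;  h_127 = 27
  h_128 = 0;  h_129 = 1;  h_130 = 116;  h_131 = 163;  h_132 = 120;  h_133 = 121
  h_134 = 188;  h_135 = 43;  h_136 = 112;  h_137 = 241;  h_138 = 132;  h_139 = 179
  h_140 = 232;  h_141 = 105;  h_142 = 204;  h_143 = 59;  h_144 = 224;  h_145 = 225
  h_146 = 148;  h_147 = 195;  h_148 = 88;  h_149 = 89;  h_150 = 220;  h_151 = 75
  h_152 = 80;  h_153 = 209;  h_154 = 164;  h_155 = 211;  h_156 = 200;  h_157 = 73
  h_158 = 236;  h_159 = 91;  h_160 = 192;  h_161 = 193;  h_162 = 180;  h_163 = 227
  h_164 = 56;  h_165 = 57;  h_166 = 252;  h_167 = 107;  h_168 = 48;  h_169 = 177
h_170 = 116·177 + 19·48 = 196
h_171 = 116·196 + 19·177 = 243

243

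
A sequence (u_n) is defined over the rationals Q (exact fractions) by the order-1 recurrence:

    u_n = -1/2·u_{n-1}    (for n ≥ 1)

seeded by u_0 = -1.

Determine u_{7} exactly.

u_1 = -1/2·-1 = 1/2
u_2 = -1/2·1/2 = -1/4
u_3 = -1/2·-1/4 = 1/8
u_4 = -1/2·1/8 = -1/16
u_5 = -1/2·-1/16 = 1/32
u_6 = -1/2·1/32 = -1/64
u_7 = -1/2·-1/64 = 1/128

1/128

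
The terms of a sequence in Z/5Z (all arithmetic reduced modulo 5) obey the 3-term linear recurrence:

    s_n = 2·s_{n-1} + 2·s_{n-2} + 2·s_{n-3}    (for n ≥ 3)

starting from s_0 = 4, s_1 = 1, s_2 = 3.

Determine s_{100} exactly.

0

s_3 = 2·3 + 2·1 + 2·4 = 1
s_4 = 2·1 + 2·3 + 2·1 = 0
s_5 = 2·0 + 2·1 + 2·3 = 3
s_6 = 2·3 + 2·0 + 2·1 = 3
s_7 = 2·3 + 2·3 + 2·0 = 2
s_8 = 2·2 + 2·3 + 2·3 = 1
s_9 = 2·1 + 2·2 + 2·3 = 2
s_10 = 2·2 + 2·1 + 2·2 = 0
s_11 = 2·0 + 2·2 + 2·1 = 1
s_12 = 2·1 + 2·0 + 2·2 = 1
s_13 = 2·1 + 2·1 + 2·0 = 4
s_14 = 2·4 + 2·1 + 2·1 = 2
s_15 = 2·2 + 2·4 + 2·1 = 4
s_16 = 2·4 + 2·2 + 2·4 = 0
s_17 = 2·0 + 2·4 + 2·2 = 2
s_18 = 2·2 + 2·0 + 2·4 = 2
s_19 = 2·2 + 2·2 + 2·0 = 3
s_20 = 2·3 + 2·2 + 2·2 = 4
s_21 = 2·4 + 2·3 + 2·2 = 3
s_22 = 2·3 + 2·4 + 2·3 = 0
s_23 = 2·0 + 2·3 + 2·4 = 4
s_24 = 2·4 + 2·0 + 2·3 = 4
s_25 = 2·4 + 2·4 + 2·0 = 1
s_26 = 2·1 + 2·4 + 2·4 = 3
(s_24, s_25, s_26) = (4, 1, 3) = (s_0, s_1, s_2), so the sequence has period 24.
100 ≡ 4 (mod 24), hence s_100 = s_4 = 0.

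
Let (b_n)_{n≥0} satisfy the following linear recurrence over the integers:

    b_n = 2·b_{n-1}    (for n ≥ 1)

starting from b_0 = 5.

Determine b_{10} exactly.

5120

b_1 = 2·5 = 10
b_2 = 2·10 = 20
b_3 = 2·20 = 40
b_4 = 2·40 = 80
b_5 = 2·80 = 160
b_6 = 2·160 = 320
b_7 = 2·320 = 640
b_8 = 2·640 = 1280
b_9 = 2·1280 = 2560
b_10 = 2·2560 = 5120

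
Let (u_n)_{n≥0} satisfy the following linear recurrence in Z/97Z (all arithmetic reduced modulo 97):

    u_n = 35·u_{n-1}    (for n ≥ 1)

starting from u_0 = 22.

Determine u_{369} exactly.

u_1 = 35·22 = 91
u_2 = 35·91 = 81
u_3 = 35·81 = 22
(u_3) = (22) = (u_0), so the sequence has period 3.
369 ≡ 0 (mod 3), hence u_369 = u_0 = 22.

22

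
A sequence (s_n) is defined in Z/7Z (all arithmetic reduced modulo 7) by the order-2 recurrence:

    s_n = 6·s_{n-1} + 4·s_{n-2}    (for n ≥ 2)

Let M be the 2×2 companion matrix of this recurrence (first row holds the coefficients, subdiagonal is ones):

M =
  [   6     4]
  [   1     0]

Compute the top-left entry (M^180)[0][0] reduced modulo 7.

4

(M^180)[0][0] is the top entry after applying M 180 times to the unit state (1, 0). Equivalently it is h_{181} for the auxiliary sequence (h_n) obeying the same recurrence with h_1 = 1 and h_i = 0 for 0 ≤ i < 1:
h_2 = 6·1 + 4·0 = 6
h_3 = 6·6 + 4·1 = 5
h_4 = 6·5 + 4·6 = 5
h_5 = 6·5 + 4·5 = 1
h_6 = 6·1 + 4·5 = 5
h_7 = 6·5 + 4·1 = 6
h_8 = 6·6 + 4·5 = 0
h_9 = 6·0 + 4·6 = 3
h_10 = 6·3 + 4·0 = 4
h_11 = 6·4 + 4·3 = 1
h_12 = 6·1 + 4·4 = 1
h_13 = 6·1 + 4·1 = 3
h_14 = 6·3 + 4·1 = 1
h_15 = 6·1 + 4·3 = 4
h_16 = 6·4 + 4·1 = 0
h_17 = 6·0 + 4·4 = 2
h_18 = 6·2 + 4·0 = 5
h_19 = 6·5 + 4·2 = 3
h_20 = 6·3 + 4·5 = 3
h_21 = 6·3 + 4·3 = 2
h_22 = 6·2 + 4·3 = 3
h_23 = 6·3 + 4·2 = 5
h_24 = 6·5 + 4·3 = 0
h_25 = 6·0 + 4·5 = 6
h_26 = 6·6 + 4·0 = 1
h_27 = 6·1 + 4·6 = 2
h_28 = 6·2 + 4·1 = 2
h_29 = 6·2 + 4·2 = 6
h_30 = 6·6 + 4·2 = 2
h_31 = 6·2 + 4·6 = 1
h_32 = 6·1 + 4·2 = 0
h_33 = 6·0 + 4·1 = 4
h_34 = 6·4 + 4·0 = 3
h_35 = 6·3 + 4·4 = 6
h_36 = 6·6 + 4·3 = 6
h_37 = 6·6 + 4·6 = 4
h_38 = 6·4 + 4·6 = 6
h_39 = 6·6 + 4·4 = 3
h_40 = 6·3 + 4·6 = 0
h_41 = 6·0 + 4·3 = 5
h_42 = 6·5 + 4·0 = 2
h_43 = 6·2 + 4·5 = 4
h_44 = 6·4 + 4·2 = 4
h_45 = 6·4 + 4·4 = 5
h_46 = 6·5 + 4·4 = 4
h_47 = 6·4 + 4·5 = 2
h_48 = 6·2 + 4·4 = 0
h_49 = 6·0 + 4·2 = 1
(h_48, h_49) = (0, 1) = (h_0, h_1), so the sequence has period 48.
181 ≡ 37 (mod 48), hence h_181 = h_37 = 4.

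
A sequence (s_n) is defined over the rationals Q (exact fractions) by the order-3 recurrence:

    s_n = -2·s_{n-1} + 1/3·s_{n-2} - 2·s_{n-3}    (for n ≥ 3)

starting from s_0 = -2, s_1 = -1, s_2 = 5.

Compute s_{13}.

s_3 = -2·5 + 1/3·-1 + -2·-2 = -19/3
s_4 = -2·-19/3 + 1/3·5 + -2·-1 = 49/3
s_5 = -2·49/3 + 1/3·-19/3 + -2·5 = -403/9
s_6 = -2·-403/9 + 1/3·49/3 + -2·-19/3 = 323/3
s_7 = -2·323/3 + 1/3·-403/9 + -2·49/3 = -7099/27
s_8 = -2·-7099/27 + 1/3·323/3 + -2·-403/9 = 17585/27
s_9 = -2·17585/27 + 1/3·-7099/27 + -2·323/3 = -130051/81
s_10 = -2·-130051/81 + 1/3·17585/27 + -2·-7099/27 = 320281/81
s_11 = -2·320281/81 + 1/3·-130051/81 + -2·17585/27 = -2368267/243
s_12 = -2·-2368267/243 + 1/3·320281/81 + -2·-130051/81 = 648569/27
s_13 = -2·648569/27 + 1/3·-2368267/243 + -2·320281/81 = -43156051/729

-43156051/729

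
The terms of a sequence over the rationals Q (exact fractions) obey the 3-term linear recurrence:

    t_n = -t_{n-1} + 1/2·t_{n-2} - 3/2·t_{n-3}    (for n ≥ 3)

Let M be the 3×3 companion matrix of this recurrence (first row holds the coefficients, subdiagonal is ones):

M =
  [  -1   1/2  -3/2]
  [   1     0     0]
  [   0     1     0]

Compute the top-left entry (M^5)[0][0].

(M^5)[0][0] is the top entry after applying M 5 times to the unit state (1, 0, 0). Equivalently it is h_{7} for the auxiliary sequence (h_n) obeying the same recurrence with h_2 = 1 and h_i = 0 for 0 ≤ i < 2:
h_3 = -1·1 + 1/2·0 + -3/2·0 = -1
h_4 = -1·-1 + 1/2·1 + -3/2·0 = 3/2
h_5 = -1·3/2 + 1/2·-1 + -3/2·1 = -7/2
h_6 = -1·-7/2 + 1/2·3/2 + -3/2·-1 = 23/4
h_7 = -1·23/4 + 1/2·-7/2 + -3/2·3/2 = -39/4

-39/4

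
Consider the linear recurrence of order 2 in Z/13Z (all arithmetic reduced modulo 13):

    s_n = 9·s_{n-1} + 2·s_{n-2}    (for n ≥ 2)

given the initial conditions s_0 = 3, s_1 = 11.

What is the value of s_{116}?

7

s_2 = 9·11 + 2·3 = 1
s_3 = 9·1 + 2·11 = 5
s_4 = 9·5 + 2·1 = 8
s_5 = 9·8 + 2·5 = 4
s_6 = 9·4 + 2·8 = 0
s_7 = 9·0 + 2·4 = 8
s_8 = 9·8 + 2·0 = 7
s_9 = 9·7 + 2·8 = 1
s_10 = 9·1 + 2·7 = 10
s_11 = 9·10 + 2·1 = 1
s_12 = 9·1 + 2·10 = 3
s_13 = 9·3 + 2·1 = 3
s_14 = 9·3 + 2·3 = 7
s_15 = 9·7 + 2·3 = 4
s_16 = 9·4 + 2·7 = 11
s_17 = 9·11 + 2·4 = 3
s_18 = 9·3 + 2·11 = 10
s_19 = 9·10 + 2·3 = 5
s_20 = 9·5 + 2·10 = 0
s_21 = 9·0 + 2·5 = 10
s_22 = 9·10 + 2·0 = 12
s_23 = 9·12 + 2·10 = 11
s_24 = 9·11 + 2·12 = 6
s_25 = 9·6 + 2·11 = 11
s_26 = 9·11 + 2·6 = 7
s_27 = 9·7 + 2·11 = 7
s_28 = 9·7 + 2·7 = 12
s_29 = 9·12 + 2·7 = 5
s_30 = 9·5 + 2·12 = 4
s_31 = 9·4 + 2·5 = 7
s_32 = 9·7 + 2·4 = 6
s_33 = 9·6 + 2·7 = 3
s_34 = 9·3 + 2·6 = 0
s_35 = 9·0 + 2·3 = 6
s_36 = 9·6 + 2·0 = 2
s_37 = 9·2 + 2·6 = 4
s_38 = 9·4 + 2·2 = 1
s_39 = 9·1 + 2·4 = 4
s_40 = 9·4 + 2·1 = 12
s_41 = 9·12 + 2·4 = 12
s_42 = 9·12 + 2·12 = 2
s_43 = 9·2 + 2·12 = 3
s_44 = 9·3 + 2·2 = 5
s_45 = 9·5 + 2·3 = 12
s_46 = 9·12 + 2·5 = 1
s_47 = 9·1 + 2·12 = 7
s_48 = 9·7 + 2·1 = 0
s_49 = 9·0 + 2·7 = 1
s_50 = 9·1 + 2·0 = 9
s_51 = 9·9 + 2·1 = 5
s_52 = 9·5 + 2·9 = 11
s_53 = 9·11 + 2·5 = 5
s_54 = 9·5 + 2·11 = 2
s_55 = 9·2 + 2·5 = 2
s_56 = 9·2 + 2·2 = 9
s_57 = 9·9 + 2·2 = 7
s_58 = 9·7 + 2·9 = 3
s_59 = 9·3 + 2·7 = 2
s_60 = 9·2 + 2·3 = 11
s_61 = 9·11 + 2·2 = 12
s_62 = 9·12 + 2·11 = 0
s_63 = 9·0 + 2·12 = 11
s_64 = 9·11 + 2·0 = 8
s_65 = 9·8 + 2·11 = 3
s_66 = 9·3 + 2·8 = 4
s_67 = 9·4 + 2·3 = 3
s_68 = 9·3 + 2·4 = 9
s_69 = 9·9 + 2·3 = 9
s_70 = 9·9 + 2·9 = 8
s_71 = 9·8 + 2·9 = 12
s_72 = 9·12 + 2·8 = 7
s_73 = 9·7 + 2·12 = 9
s_74 = 9·9 + 2·7 = 4
s_75 = 9·4 + 2·9 = 2
s_76 = 9·2 + 2·4 = 0
s_77 = 9·0 + 2·2 = 4
s_78 = 9·4 + 2·0 = 10
s_79 = 9·10 + 2·4 = 7
s_80 = 9·7 + 2·10 = 5
s_81 = 9·5 + 2·7 = 7
s_82 = 9·7 + 2·5 = 8
s_83 = 9·8 + 2·7 = 8
s_84 = 9·8 + 2·8 = 10
s_85 = 9·10 + 2·8 = 2
s_86 = 9·2 + 2·10 = 12
s_87 = 9·12 + 2·2 = 8
s_88 = 9·8 + 2·12 = 5
s_89 = 9·5 + 2·8 = 9
s_90 = 9·9 + 2·5 = 0
s_91 = 9·0 + 2·9 = 5
s_92 = 9·5 + 2·0 = 6
s_93 = 9·6 + 2·5 = 12
s_94 = 9·12 + 2·6 = 3
s_95 = 9·3 + 2·12 = 12
s_96 = 9·12 + 2·3 = 10
s_97 = 9·10 + 2·12 = 10
s_98 = 9·10 + 2·10 = 6
s_99 = 9·6 + 2·10 = 9
s_100 = 9·9 + 2·6 = 2
s_101 = 9·2 + 2·9 = 10
s_102 = 9·10 + 2·2 = 3
s_103 = 9·3 + 2·10 = 8
s_104 = 9·8 + 2·3 = 0
s_105 = 9·0 + 2·8 = 3
s_106 = 9·3 + 2·0 = 1
s_107 = 9·1 + 2·3 = 2
s_108 = 9·2 + 2·1 = 7
s_109 = 9·7 + 2·2 = 2
s_110 = 9·2 + 2·7 = 6
s_111 = 9·6 + 2·2 = 6
s_112 = 9·6 + 2·6 = 1
s_113 = 9·1 + 2·6 = 8
s_114 = 9·8 + 2·1 = 9
s_115 = 9·9 + 2·8 = 6
s_116 = 9·6 + 2·9 = 7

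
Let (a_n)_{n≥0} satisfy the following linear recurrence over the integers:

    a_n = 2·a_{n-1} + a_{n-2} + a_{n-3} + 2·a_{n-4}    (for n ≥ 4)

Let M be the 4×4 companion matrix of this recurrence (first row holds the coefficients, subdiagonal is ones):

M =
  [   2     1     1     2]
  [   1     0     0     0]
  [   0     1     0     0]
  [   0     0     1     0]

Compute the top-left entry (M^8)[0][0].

1678

(M^8)[0][0] is the top entry after applying M 8 times to the unit state (1, 0, 0, 0). Equivalently it is h_{11} for the auxiliary sequence (h_n) obeying the same recurrence with h_3 = 1 and h_i = 0 for 0 ≤ i < 3:
h_4 = 2·1 + 1·0 + 1·0 + 2·0 = 2
h_5 = 2·2 + 1·1 + 1·0 + 2·0 = 5
h_6 = 2·5 + 1·2 + 1·1 + 2·0 = 13
h_7 = 2·13 + 1·5 + 1·2 + 2·1 = 35
h_8 = 2·35 + 1·13 + 1·5 + 2·2 = 92
h_9 = 2·92 + 1·35 + 1·13 + 2·5 = 242
h_10 = 2·242 + 1·92 + 1·35 + 2·13 = 637
h_11 = 2·637 + 1·242 + 1·92 + 2·35 = 1678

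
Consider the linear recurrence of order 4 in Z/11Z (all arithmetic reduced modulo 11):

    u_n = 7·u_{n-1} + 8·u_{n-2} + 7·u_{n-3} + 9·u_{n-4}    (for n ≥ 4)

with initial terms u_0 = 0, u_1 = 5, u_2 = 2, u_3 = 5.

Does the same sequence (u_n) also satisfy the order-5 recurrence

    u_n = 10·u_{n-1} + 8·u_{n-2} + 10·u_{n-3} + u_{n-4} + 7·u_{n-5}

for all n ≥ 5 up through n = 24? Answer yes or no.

Terms u_0..u_24: 0, 5, 2, 5, 9, 8, 5, 9, 9, 0, 4, 7, 8, 8, 7, 1, 4, 3, 2, 9, 4, 9, 0, 5, 2
n=5: candidate gives 1, actual u_5 = 8 ✗

no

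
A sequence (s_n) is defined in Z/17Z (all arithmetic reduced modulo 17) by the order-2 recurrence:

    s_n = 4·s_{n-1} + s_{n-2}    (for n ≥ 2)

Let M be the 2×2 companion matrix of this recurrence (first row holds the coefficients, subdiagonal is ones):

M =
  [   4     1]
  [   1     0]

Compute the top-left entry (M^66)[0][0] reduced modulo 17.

16

(M^66)[0][0] is the top entry after applying M 66 times to the unit state (1, 0). Equivalently it is h_{67} for the auxiliary sequence (h_n) obeying the same recurrence with h_1 = 1 and h_i = 0 for 0 ≤ i < 1:
h_2 = 4·1 + 1·0 = 4
h_3 = 4·4 + 1·1 = 0
h_4 = 4·0 + 1·4 = 4
h_5 = 4·4 + 1·0 = 16
h_6 = 4·16 + 1·4 = 0
h_7 = 4·0 + 1·16 = 16
h_8 = 4·16 + 1·0 = 13
h_9 = 4·13 + 1·16 = 0
h_10 = 4·0 + 1·13 = 13
h_11 = 4·13 + 1·0 = 1
h_12 = 4·1 + 1·13 = 0
h_13 = 4·0 + 1·1 = 1
(h_12, h_13) = (0, 1) = (h_0, h_1), so the sequence has period 12.
67 ≡ 7 (mod 12), hence h_67 = h_7 = 16.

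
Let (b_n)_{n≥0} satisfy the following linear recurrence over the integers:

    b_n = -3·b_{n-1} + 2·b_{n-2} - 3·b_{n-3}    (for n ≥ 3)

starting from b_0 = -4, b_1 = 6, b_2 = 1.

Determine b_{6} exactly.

b_3 = -3·1 + 2·6 + -3·-4 = 21
b_4 = -3·21 + 2·1 + -3·6 = -79
b_5 = -3·-79 + 2·21 + -3·1 = 276
b_6 = -3·276 + 2·-79 + -3·21 = -1049

-1049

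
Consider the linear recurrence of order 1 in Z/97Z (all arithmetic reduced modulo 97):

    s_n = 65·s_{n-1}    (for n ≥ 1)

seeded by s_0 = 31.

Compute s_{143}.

93

s_1 = 65·31 = 75
s_2 = 65·75 = 25
s_3 = 65·25 = 73
s_4 = 65·73 = 89
s_5 = 65·89 = 62
s_6 = 65·62 = 53
s_7 = 65·53 = 50
s_8 = 65·50 = 49
s_9 = 65·49 = 81
s_10 = 65·81 = 27
s_11 = 65·27 = 9
s_12 = 65·9 = 3
s_13 = 65·3 = 1
s_14 = 65·1 = 65
s_15 = 65·65 = 54
s_16 = 65·54 = 18
s_17 = 65·18 = 6
s_18 = 65·6 = 2
s_19 = 65·2 = 33
s_20 = 65·33 = 11
s_21 = 65·11 = 36
s_22 = 65·36 = 12
s_23 = 65·12 = 4
s_24 = 65·4 = 66
s_25 = 65·66 = 22
s_26 = 65·22 = 72
s_27 = 65·72 = 24
s_28 = 65·24 = 8
s_29 = 65·8 = 35
s_30 = 65·35 = 44
s_31 = 65·44 = 47
s_32 = 65·47 = 48
s_33 = 65·48 = 16
s_34 = 65·16 = 70
s_35 = 65·70 = 88
s_36 = 65·88 = 94
s_37 = 65·94 = 96
s_38 = 65·96 = 32
s_39 = 65·32 = 43
s_40 = 65·43 = 79
s_41 = 65·79 = 91
s_42 = 65·91 = 95
s_43 = 65·95 = 64
s_44 = 65·64 = 86
s_45 = 65·86 = 61
s_46 = 65·61 = 85
s_47 = 65·85 = 93
s_48 = 65·93 = 31
(s_48) = (31) = (s_0), so the sequence has period 48.
143 ≡ 47 (mod 48), hence s_143 = s_47 = 93.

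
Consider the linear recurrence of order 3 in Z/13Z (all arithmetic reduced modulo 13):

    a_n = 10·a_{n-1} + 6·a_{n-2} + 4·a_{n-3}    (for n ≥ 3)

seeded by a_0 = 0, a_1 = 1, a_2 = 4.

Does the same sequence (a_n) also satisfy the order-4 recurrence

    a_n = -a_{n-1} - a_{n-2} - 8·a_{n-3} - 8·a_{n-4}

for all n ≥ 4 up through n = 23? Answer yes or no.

yes

Terms a_0..a_23: 0, 1, 4, 7, 7, 11, 11, 9, 5, 5, 12, 1, 11, 8, 7, 6, 4, 0, 9, 2, 9, 8, 12, 9
n=4: candidate gives 7, actual a_4 = 7 ✓
n=5: candidate gives 11, actual a_5 = 11 ✓
n=6: candidate gives 11, actual a_6 = 11 ✓
n=7: candidate gives 9, actual a_7 = 9 ✓
n=8: candidate gives 5, actual a_8 = 5 ✓
n=9: candidate gives 5, actual a_9 = 5 ✓
n=10: candidate gives 12, actual a_10 = 12 ✓
n=11: candidate gives 1, actual a_11 = 1 ✓
n=12: candidate gives 11, actual a_12 = 11 ✓
n=13: candidate gives 8, actual a_13 = 8 ✓
n=14: candidate gives 7, actual a_14 = 7 ✓
n=15: candidate gives 6, actual a_15 = 6 ✓
n=16: candidate gives 4, actual a_16 = 4 ✓
n=17: candidate gives 0, actual a_17 = 0 ✓
n=18: candidate gives 9, actual a_18 = 9 ✓
n=19: candidate gives 2, actual a_19 = 2 ✓
n=20: candidate gives 9, actual a_20 = 9 ✓
n=21: candidate gives 8, actual a_21 = 8 ✓
n=22: candidate gives 12, actual a_22 = 12 ✓
n=23: candidate gives 9, actual a_23 = 9 ✓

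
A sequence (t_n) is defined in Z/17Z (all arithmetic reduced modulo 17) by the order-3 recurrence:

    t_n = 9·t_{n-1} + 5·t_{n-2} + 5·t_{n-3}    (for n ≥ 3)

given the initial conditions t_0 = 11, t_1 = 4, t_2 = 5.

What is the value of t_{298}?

1

t_3 = 9·5 + 5·4 + 5·11 = 1
t_4 = 9·1 + 5·5 + 5·4 = 3
t_5 = 9·3 + 5·1 + 5·5 = 6
t_6 = 9·6 + 5·3 + 5·1 = 6
t_7 = 9·6 + 5·6 + 5·3 = 14
t_8 = 9·14 + 5·6 + 5·6 = 16
Continuing the recurrence:
  t_9 = 6;  t_10 = 0;  t_11 = 8;  t_12 = 0;  t_13 = 6;  t_14 = 9
  t_15 = 9;  t_16 = 3;  t_17 = 15;  t_18 = 8;  t_19 = 9;  t_20 = 9
  t_21 = 13;  t_22 = 3;  t_23 = 1;  t_24 = 4;  t_25 = 5;  t_26 = 2
  t_27 = 12;  t_28 = 7;  t_29 = 14;  t_30 = 0;  t_31 = 3;  t_32 = 12
  t_33 = 4;  t_34 = 9;  t_35 = 8;  t_36 = 1;  t_37 = 9;  t_38 = 7
  t_39 = 11;  t_40 = 9;  t_41 = 1;  t_42 = 7;  t_43 = 11;  t_44 = 3
  t_45 = 15;  t_46 = 1;  t_47 = 14;  t_48 = 2;  t_49 = 8;  t_50 = 16
  t_51 = 7;  t_52 = 13;  t_53 = 11;  t_54 = 12;  t_55 = 7;  t_56 = 8
  t_57 = 14;  t_58 = 14;  t_59 = 15;  t_60 = 3;  t_61 = 2;  t_62 = 6
  t_63 = 11;  t_64 = 3;  t_65 = 10;  t_66 = 7;  t_67 = 9;  t_68 = 13
  t_69 = 10;  t_70 = 13;  t_71 = 11;  t_72 = 10;  t_73 = 6;  t_74 = 6
  t_75 = 15;  t_76 = 8;  t_77 = 7;  t_78 = 8;  t_79 = 11;  t_80 = 4
  t_81 = 12;  t_82 = 13;  t_83 = 10;  t_84 = 11;  t_85 = 10;  t_86 = 8
  t_87 = 7;  t_88 = 0;  t_89 = 7;  t_90 = 13;  t_91 = 16;  t_92 = 6
  t_93 = 12;  t_94 = 14;  t_95 = 12;  t_96 = 0;  t_97 = 11;  t_98 = 6
  t_99 = 7;  t_100 = 12;  t_101 = 3;  t_102 = 3;  t_103 = 0;  t_104 = 13
  t_105 = 13;  t_106 = 12;  t_107 = 0;  t_108 = 6;  t_109 = 12;  t_110 = 2
  t_111 = 6;  t_112 = 5;  t_113 = 0;  t_114 = 4;  t_115 = 10;  t_116 = 8
  t_117 = 6;  t_118 = 8;  t_119 = 6;  t_120 = 5;  t_121 = 13;  t_122 = 2
  t_123 = 6;  t_124 = 10;  t_125 = 11;  t_126 = 9;  t_127 = 16;  t_128 = 6
  t_129 = 9;  t_130 = 4;  t_131 = 9;  t_132 = 10;  t_133 = 2;  t_134 = 11
  t_135 = 6;  t_136 = 0;  t_137 = 0;  t_138 = 13;  t_139 = 15;  t_140 = 13
  t_141 = 2;  t_142 = 5;  t_143 = 1;  t_144 = 10;  t_145 = 1;  t_146 = 13
  t_147 = 2;  t_148 = 3;  t_149 = 0;  t_150 = 8;  t_151 = 2;  t_152 = 7
  t_153 = 11;  t_154 = 8;  t_155 = 9;  t_156 = 6;  t_157 = 3;  t_158 = 0
  t_159 = 11;  t_160 = 12;  t_161 = 10;  t_162 = 1;  t_163 = 0;  t_164 = 4
  t_165 = 7;  t_166 = 15;  t_167 = 3;  t_168 = 1;  t_169 = 14;  t_170 = 10
  t_171 = 12;  t_172 = 7;  t_173 = 3;  t_174 = 3;  t_175 = 9;  t_176 = 9
  t_177 = 5;  t_178 = 16;  t_179 = 10;  t_180 = 8;  t_181 = 15;  t_182 = 4
  t_183 = 15;  t_184 = 9;  t_185 = 6;  t_186 = 4;  t_187 = 9;  t_188 = 12
  t_189 = 3;  t_190 = 13;  t_191 = 5;  t_192 = 6;  t_193 = 8;  t_194 = 8
  t_195 = 6;  t_196 = 15;  t_197 = 1;  t_198 = 12;  t_199 = 1;  t_200 = 6
  t_201 = 0;  t_202 = 1;  t_203 = 5;  t_204 = 16;  t_205 = 4;  t_206 = 5
  t_207 = 9;  t_208 = 7;  t_209 = 14;  t_210 = 2;  t_211 = 4;  t_212 = 14
  t_213 = 3;  t_214 = 15;  t_215 = 16;  t_216 = 13;  t_217 = 0;  t_218 = 9
  t_219 = 10;  t_220 = 16;  t_221 = 1;  t_222 = 3;  t_223 = 10;  t_224 = 8
  t_225 = 1;  t_226 = 14;  t_227 = 1;  t_228 = 16;  t_229 = 15;  t_230 = 16
  t_231 = 10;  t_232 = 7;  t_233 = 6;  t_234 = 3;  t_235 = 7;  t_236 = 6
  t_237 = 2;  t_238 = 15;  t_239 = 5;  t_240 = 11;  t_241 = 12;  t_242 = 1
  t_243 = 5;  t_244 = 8;  t_245 = 0;  t_246 = 14;  t_247 = 13;  t_248 = 0
  t_249 = 16;  t_250 = 5;  t_251 = 6;  t_252 = 6;  t_253 = 7;  t_254 = 4
  t_255 = 16;  t_256 = 12;  t_257 = 4;  t_258 = 6;  t_259 = 15;  t_260 = 15
  t_261 = 2;  t_262 = 15;  t_263 = 16;  t_264 = 8;  t_265 = 6;  t_266 = 4
  t_267 = 4;  t_268 = 1;  t_269 = 15;  t_270 = 7;  t_271 = 7;  t_272 = 3
  t_273 = 12;  t_274 = 5;  t_275 = 1;  t_276 = 9;  t_277 = 9;  t_278 = 12
  t_279 = 11;  t_280 = 0;  t_281 = 13;  t_282 = 2;  t_283 = 15;  t_284 = 6
  t_285 = 3;  t_286 = 13;  t_287 = 9;  t_288 = 8;  t_289 = 12;  t_290 = 6
  t_291 = 1;  t_292 = 14;  t_293 = 8;  t_294 = 11;  t_295 = 5;  t_296 = 4
t_297 = 9·4 + 5·5 + 5·11 = 14
t_298 = 9·14 + 5·4 + 5·5 = 1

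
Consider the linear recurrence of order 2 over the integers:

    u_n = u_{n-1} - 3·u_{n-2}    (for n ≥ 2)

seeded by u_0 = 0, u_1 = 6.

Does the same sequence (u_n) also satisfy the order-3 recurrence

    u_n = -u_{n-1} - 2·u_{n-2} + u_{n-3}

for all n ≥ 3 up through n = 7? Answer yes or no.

no

Terms u_0..u_7: 0, 6, 6, -12, -30, 6, 96, 78
n=3: candidate gives -18, actual u_3 = -12 ✗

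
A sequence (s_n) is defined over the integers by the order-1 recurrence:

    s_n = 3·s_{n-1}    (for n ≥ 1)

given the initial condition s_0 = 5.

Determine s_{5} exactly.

s_1 = 3·5 = 15
s_2 = 3·15 = 45
s_3 = 3·45 = 135
s_4 = 3·135 = 405
s_5 = 3·405 = 1215

1215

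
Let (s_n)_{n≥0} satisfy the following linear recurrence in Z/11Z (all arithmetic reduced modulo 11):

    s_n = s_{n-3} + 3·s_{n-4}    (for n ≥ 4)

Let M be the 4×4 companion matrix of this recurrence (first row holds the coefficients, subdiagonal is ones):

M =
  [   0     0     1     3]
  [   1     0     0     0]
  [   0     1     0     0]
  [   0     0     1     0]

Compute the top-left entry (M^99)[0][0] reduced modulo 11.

9

(M^99)[0][0] is the top entry after applying M 99 times to the unit state (1, 0, 0, 0). Equivalently it is h_{102} for the auxiliary sequence (h_n) obeying the same recurrence with h_3 = 1 and h_i = 0 for 0 ≤ i < 3:
h_4 = 0·1 + 0·0 + 1·0 + 3·0 = 0
h_5 = 0·0 + 0·1 + 1·0 + 3·0 = 0
h_6 = 0·0 + 0·0 + 1·1 + 3·0 = 1
h_7 = 0·1 + 0·0 + 1·0 + 3·1 = 3
h_8 = 0·3 + 0·1 + 1·0 + 3·0 = 0
h_9 = 0·0 + 0·3 + 1·1 + 3·0 = 1
h_10 = 0·1 + 0·0 + 1·3 + 3·1 = 6
h_11 = 0·6 + 0·1 + 1·0 + 3·3 = 9
h_12 = 0·9 + 0·6 + 1·1 + 3·0 = 1
h_13 = 0·1 + 0·9 + 1·6 + 3·1 = 9
h_14 = 0·9 + 0·1 + 1·9 + 3·6 = 5
h_15 = 0·5 + 0·9 + 1·1 + 3·9 = 6
h_16 = 0·6 + 0·5 + 1·9 + 3·1 = 1
h_17 = 0·1 + 0·6 + 1·5 + 3·9 = 10
h_18 = 0·10 + 0·1 + 1·6 + 3·5 = 10
h_19 = 0·10 + 0·10 + 1·1 + 3·6 = 8
h_20 = 0·8 + 0·10 + 1·10 + 3·1 = 2
h_21 = 0·2 + 0·8 + 1·10 + 3·10 = 7
h_22 = 0·7 + 0·2 + 1·8 + 3·10 = 5
h_23 = 0·5 + 0·7 + 1·2 + 3·8 = 4
h_24 = 0·4 + 0·5 + 1·7 + 3·2 = 2
h_25 = 0·2 + 0·4 + 1·5 + 3·7 = 4
h_26 = 0·4 + 0·2 + 1·4 + 3·5 = 8
h_27 = 0·8 + 0·4 + 1·2 + 3·4 = 3
h_28 = 0·3 + 0·8 + 1·4 + 3·2 = 10
h_29 = 0·10 + 0·3 + 1·8 + 3·4 = 9
h_30 = 0·9 + 0·10 + 1·3 + 3·8 = 5
h_31 = 0·5 + 0·9 + 1·10 + 3·3 = 8
h_32 = 0·8 + 0·5 + 1·9 + 3·10 = 6
h_33 = 0·6 + 0·8 + 1·5 + 3·9 = 10
h_34 = 0·10 + 0·6 + 1·8 + 3·5 = 1
h_35 = 0·1 + 0·10 + 1·6 + 3·8 = 8
h_36 = 0·8 + 0·1 + 1·10 + 3·6 = 6
h_37 = 0·6 + 0·8 + 1·1 + 3·10 = 9
h_38 = 0·9 + 0·6 + 1·8 + 3·1 = 0
h_39 = 0·0 + 0·9 + 1·6 + 3·8 = 8
h_40 = 0·8 + 0·0 + 1·9 + 3·6 = 5
h_41 = 0·5 + 0·8 + 1·0 + 3·9 = 5
h_42 = 0·5 + 0·5 + 1·8 + 3·0 = 8
h_43 = 0·8 + 0·5 + 1·5 + 3·8 = 7
h_44 = 0·7 + 0·8 + 1·5 + 3·5 = 9
h_45 = 0·9 + 0·7 + 1·8 + 3·5 = 1
h_46 = 0·1 + 0·9 + 1·7 + 3·8 = 9
h_47 = 0·9 + 0·1 + 1·9 + 3·7 = 8
h_48 = 0·8 + 0·9 + 1·1 + 3·9 = 6
h_49 = 0·6 + 0·8 + 1·9 + 3·1 = 1
h_50 = 0·1 + 0·6 + 1·8 + 3·9 = 2
h_51 = 0·2 + 0·1 + 1·6 + 3·8 = 8
h_52 = 0·8 + 0·2 + 1·1 + 3·6 = 8
h_53 = 0·8 + 0·8 + 1·2 + 3·1 = 5
h_54 = 0·5 + 0·8 + 1·8 + 3·2 = 3
h_55 = 0·3 + 0·5 + 1·8 + 3·8 = 10
h_56 = 0·10 + 0·3 + 1·5 + 3·8 = 7
h_57 = 0·7 + 0·10 + 1·3 + 3·5 = 7
h_58 = 0·7 + 0·7 + 1·10 + 3·3 = 8
h_59 = 0·8 + 0·7 + 1·7 + 3·10 = 4
h_60 = 0·4 + 0·8 + 1·7 + 3·7 = 6
h_61 = 0·6 + 0·4 + 1·8 + 3·7 = 7
h_62 = 0·7 + 0·6 + 1·4 + 3·8 = 6
h_63 = 0·6 + 0·7 + 1·6 + 3·4 = 7
h_64 = 0·7 + 0·6 + 1·7 + 3·6 = 3
h_65 = 0·3 + 0·7 + 1·6 + 3·7 = 5
h_66 = 0·5 + 0·3 + 1·7 + 3·6 = 3
h_67 = 0·3 + 0·5 + 1·3 + 3·7 = 2
h_68 = 0·2 + 0·3 + 1·5 + 3·3 = 3
h_69 = 0·3 + 0·2 + 1·3 + 3·5 = 7
h_70 = 0·7 + 0·3 + 1·2 + 3·3 = 0
h_71 = 0·0 + 0·7 + 1·3 + 3·2 = 9
h_72 = 0·9 + 0·0 + 1·7 + 3·3 = 5
h_73 = 0·5 + 0·9 + 1·0 + 3·7 = 10
h_74 = 0·10 + 0·5 + 1·9 + 3·0 = 9
h_75 = 0·9 + 0·10 + 1·5 + 3·9 = 10
h_76 = 0·10 + 0·9 + 1·10 + 3·5 = 3
h_77 = 0·3 + 0·10 + 1·9 + 3·10 = 6
h_78 = 0·6 + 0·3 + 1·10 + 3·9 = 4
h_79 = 0·4 + 0·6 + 1·3 + 3·10 = 0
h_80 = 0·0 + 0·4 + 1·6 + 3·3 = 4
h_81 = 0·4 + 0·0 + 1·4 + 3·6 = 0
h_82 = 0·0 + 0·4 + 1·0 + 3·4 = 1
h_83 = 0·1 + 0·0 + 1·4 + 3·0 = 4
h_84 = 0·4 + 0·1 + 1·0 + 3·4 = 1
h_85 = 0·1 + 0·4 + 1·1 + 3·0 = 1
h_86 = 0·1 + 0·1 + 1·4 + 3·1 = 7
h_87 = 0·7 + 0·1 + 1·1 + 3·4 = 2
h_88 = 0·2 + 0·7 + 1·1 + 3·1 = 4
h_89 = 0·4 + 0·2 + 1·7 + 3·1 = 10
h_90 = 0·10 + 0·4 + 1·2 + 3·7 = 1
h_91 = 0·1 + 0·10 + 1·4 + 3·2 = 10
h_92 = 0·10 + 0·1 + 1·10 + 3·4 = 0
h_93 = 0·0 + 0·10 + 1·1 + 3·10 = 9
h_94 = 0·9 + 0·0 + 1·10 + 3·1 = 2
h_95 = 0·2 + 0·9 + 1·0 + 3·10 = 8
h_96 = 0·8 + 0·2 + 1·9 + 3·0 = 9
h_97 = 0·9 + 0·8 + 1·2 + 3·9 = 7
h_98 = 0·7 + 0·9 + 1·8 + 3·2 = 3
h_99 = 0·3 + 0·7 + 1·9 + 3·8 = 0
h_100 = 0·0 + 0·3 + 1·7 + 3·9 = 1
h_101 = 0·1 + 0·0 + 1·3 + 3·7 = 2
h_102 = 0·2 + 0·1 + 1·0 + 3·3 = 9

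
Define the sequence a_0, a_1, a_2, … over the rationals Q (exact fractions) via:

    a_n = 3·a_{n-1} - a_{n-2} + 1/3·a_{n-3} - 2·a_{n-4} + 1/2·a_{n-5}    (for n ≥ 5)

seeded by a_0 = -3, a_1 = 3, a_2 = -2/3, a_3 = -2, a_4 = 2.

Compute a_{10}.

a_5 = 3·2 + -1·-2 + 1/3·-2/3 + -2·3 + 1/2·-3 = 5/18
a_6 = 3·5/18 + -1·2 + 1/3·-2 + -2·-2/3 + 1/2·3 = 1
a_7 = 3·1 + -1·5/18 + 1/3·2 + -2·-2 + 1/2·-2/3 = 127/18
a_8 = 3·127/18 + -1·1 + 1/3·5/18 + -2·2 + 1/2·-2 = 412/27
a_9 = 3·412/27 + -1·127/18 + 1/3·1 + -2·5/18 + 1/2·2 = 79/2
a_10 = 3·79/2 + -1·412/27 + 1/3·127/18 + -2·1 + 1/2·5/18 = 11203/108

11203/108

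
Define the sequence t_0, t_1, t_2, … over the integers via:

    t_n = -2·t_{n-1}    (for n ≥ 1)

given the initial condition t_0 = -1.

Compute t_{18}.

t_1 = -2·-1 = 2
t_2 = -2·2 = -4
t_3 = -2·-4 = 8
t_4 = -2·8 = -16
t_5 = -2·-16 = 32
t_6 = -2·32 = -64
t_7 = -2·-64 = 128
t_8 = -2·128 = -256
t_9 = -2·-256 = 512
t_10 = -2·512 = -1024
t_11 = -2·-1024 = 2048
t_12 = -2·2048 = -4096
t_13 = -2·-4096 = 8192
t_14 = -2·8192 = -16384
t_15 = -2·-16384 = 32768
t_16 = -2·32768 = -65536
t_17 = -2·-65536 = 131072
t_18 = -2·131072 = -262144

-262144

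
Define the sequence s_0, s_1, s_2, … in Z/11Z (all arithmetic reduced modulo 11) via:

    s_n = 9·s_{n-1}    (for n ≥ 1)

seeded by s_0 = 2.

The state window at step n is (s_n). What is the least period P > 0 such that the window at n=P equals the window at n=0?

5

n=0: window = (2)
n=1: window = (7)
n=2: window = (8)
n=3: window = (6)
n=4: window = (10)
n=5: window = (2)
window at n=5 equals window at n=0 → period = 5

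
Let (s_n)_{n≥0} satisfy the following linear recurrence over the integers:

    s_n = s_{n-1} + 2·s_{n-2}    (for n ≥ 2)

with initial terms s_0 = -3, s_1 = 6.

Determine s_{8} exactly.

s_2 = 1·6 + 2·-3 = 0
s_3 = 1·0 + 2·6 = 12
s_4 = 1·12 + 2·0 = 12
s_5 = 1·12 + 2·12 = 36
s_6 = 1·36 + 2·12 = 60
s_7 = 1·60 + 2·36 = 132
s_8 = 1·132 + 2·60 = 252

252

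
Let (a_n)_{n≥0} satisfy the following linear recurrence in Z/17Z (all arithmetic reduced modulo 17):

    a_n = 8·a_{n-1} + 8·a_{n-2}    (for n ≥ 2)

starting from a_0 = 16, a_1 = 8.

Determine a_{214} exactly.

a_2 = 8·8 + 8·16 = 5
a_3 = 8·5 + 8·8 = 2
a_4 = 8·2 + 8·5 = 5
a_5 = 8·5 + 8·2 = 5
a_6 = 8·5 + 8·5 = 12
a_7 = 8·12 + 8·5 = 0
Continuing the recurrence:
  a_8 = 11;  a_9 = 3;  a_10 = 10;  a_11 = 2;  a_12 = 11;  a_13 = 2
  a_14 = 2;  a_15 = 15;  a_16 = 0;  a_17 = 1;  a_18 = 8;  a_19 = 4
  a_20 = 11;  a_21 = 1;  a_22 = 11;  a_23 = 11;  a_24 = 6;  a_25 = 0
  a_26 = 14;  a_27 = 10;  a_28 = 5;  a_29 = 1;  a_30 = 14;  a_31 = 1
  a_32 = 1;  a_33 = 16;  a_34 = 0;  a_35 = 9;  a_36 = 4;  a_37 = 2
  a_38 = 14;  a_39 = 9;  a_40 = 14;  a_41 = 14;  a_42 = 3;  a_43 = 0
  a_44 = 7;  a_45 = 5;  a_46 = 11;  a_47 = 9;  a_48 = 7;  a_49 = 9
  a_50 = 9;  a_51 = 8;  a_52 = 0;  a_53 = 13;  a_54 = 2;  a_55 = 1
  a_56 = 7;  a_57 = 13;  a_58 = 7;  a_59 = 7;  a_60 = 10;  a_61 = 0
  a_62 = 12;  a_63 = 11;  a_64 = 14;  a_65 = 13;  a_66 = 12;  a_67 = 13
  a_68 = 13;  a_69 = 4;  a_70 = 0;  a_71 = 15;  a_72 = 1;  a_73 = 9
  a_74 = 12;  a_75 = 15;  a_76 = 12;  a_77 = 12;  a_78 = 5;  a_79 = 0
  a_80 = 6;  a_81 = 14;  a_82 = 7;  a_83 = 15;  a_84 = 6;  a_85 = 15
  a_86 = 15;  a_87 = 2;  a_88 = 0;  a_89 = 16;  a_90 = 9;  a_91 = 13
  a_92 = 6;  a_93 = 16;  a_94 = 6;  a_95 = 6;  a_96 = 11;  a_97 = 0
  a_98 = 3;  a_99 = 7;  a_100 = 12;  a_101 = 16;  a_102 = 3;  a_103 = 16
  a_104 = 16;  a_105 = 1;  a_106 = 0;  a_107 = 8;  a_108 = 13;  a_109 = 15
  a_110 = 3;  a_111 = 8;  a_112 = 3;  a_113 = 3;  a_114 = 14;  a_115 = 0
  a_116 = 10;  a_117 = 12;  a_118 = 6;  a_119 = 8;  a_120 = 10;  a_121 = 8
  a_122 = 8;  a_123 = 9;  a_124 = 0;  a_125 = 4;  a_126 = 15;  a_127 = 16
  a_128 = 10;  a_129 = 4;  a_130 = 10;  a_131 = 10;  a_132 = 7;  a_133 = 0
  a_134 = 5;  a_135 = 6;  a_136 = 3;  a_137 = 4;  a_138 = 5;  a_139 = 4
  a_140 = 4;  a_141 = 13;  a_142 = 0;  a_143 = 2;  a_144 = 16;  a_145 = 8
  a_146 = 5;  a_147 = 2;  a_148 = 5;  a_149 = 5;  a_150 = 12;  a_151 = 0
  a_152 = 11;  a_153 = 3;  a_154 = 10;  a_155 = 2;  a_156 = 11;  a_157 = 2
  a_158 = 2;  a_159 = 15;  a_160 = 0;  a_161 = 1;  a_162 = 8;  a_163 = 4
  a_164 = 11;  a_165 = 1;  a_166 = 11;  a_167 = 11;  a_168 = 6;  a_169 = 0
  a_170 = 14;  a_171 = 10;  a_172 = 5;  a_173 = 1;  a_174 = 14;  a_175 = 1
  a_176 = 1;  a_177 = 16;  a_178 = 0;  a_179 = 9;  a_180 = 4;  a_181 = 2
  a_182 = 14;  a_183 = 9;  a_184 = 14;  a_185 = 14;  a_186 = 3;  a_187 = 0
  a_188 = 7;  a_189 = 5;  a_190 = 11;  a_191 = 9;  a_192 = 7;  a_193 = 9
  a_194 = 9;  a_195 = 8;  a_196 = 0;  a_197 = 13;  a_198 = 2;  a_199 = 1
  a_200 = 7;  a_201 = 13;  a_202 = 7;  a_203 = 7;  a_204 = 10;  a_205 = 0
  a_206 = 12;  a_207 = 11;  a_208 = 14;  a_209 = 13;  a_210 = 12;  a_211 = 13
  a_212 = 13
a_213 = 8·13 + 8·13 = 4
a_214 = 8·4 + 8·13 = 0

0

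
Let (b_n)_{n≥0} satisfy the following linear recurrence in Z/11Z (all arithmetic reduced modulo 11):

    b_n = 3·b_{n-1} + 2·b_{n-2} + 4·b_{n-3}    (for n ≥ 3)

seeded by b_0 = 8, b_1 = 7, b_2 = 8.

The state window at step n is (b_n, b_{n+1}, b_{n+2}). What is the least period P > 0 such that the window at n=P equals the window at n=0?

n=0: window = (8, 7, 8)
n=1: window = (7, 8, 4)
n=2: window = (8, 4, 1)
n=3: window = (4, 1, 10)
n=4: window = (1, 10, 4)
n=5: window = (10, 4, 3)
n=6: window = (4, 3, 2)
n=7: window = (3, 2, 6)
n=8: window = (2, 6, 1)
n=9: window = (6, 1, 1)
n=10: window = (1, 1, 7)
n=11: window = (1, 7, 5)
n=12: window = (7, 5, 0)
n=13: window = (5, 0, 5)
n=14: window = (0, 5, 2)
n=15: window = (5, 2, 5)
n=16: window = (2, 5, 6)
n=17: window = (5, 6, 3)
n=18: window = (6, 3, 8)
n=19: window = (3, 8, 10)
n=20: window = (8, 10, 3)
n=21: window = (10, 3, 6)
n=22: window = (3, 6, 9)
n=23: window = (6, 9, 7)
n=24: window = (9, 7, 8)
n=25: window = (7, 8, 8)
n=26: window = (8, 8, 2)
n=27: window = (8, 2, 10)
n=28: window = (2, 10, 0)
n=29: window = (10, 0, 6)
n=30: window = (0, 6, 3)
n=31: window = (6, 3, 10)
n=32: window = (3, 10, 5)
n=33: window = (10, 5, 3)
n=34: window = (5, 3, 4)
n=35: window = (3, 4, 5)
n=36: window = (4, 5, 2)
n=37: window = (5, 2, 10)
n=38: window = (2, 10, 10)
n=39: window = (10, 10, 3)
n=40: window = (10, 3, 3)
…
n=663: window = (9, 1, 8)
n=664: window = (1, 8, 7)
n=665: window = (8, 7, 8)
window at n=665 equals window at n=0 → period = 665

665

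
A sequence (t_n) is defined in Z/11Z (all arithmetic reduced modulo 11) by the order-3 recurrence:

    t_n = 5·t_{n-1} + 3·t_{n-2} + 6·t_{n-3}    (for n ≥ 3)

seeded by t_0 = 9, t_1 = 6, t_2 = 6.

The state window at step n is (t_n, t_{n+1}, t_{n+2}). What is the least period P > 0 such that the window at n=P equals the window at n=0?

n=0: window = (9, 6, 6)
n=1: window = (6, 6, 3)
n=2: window = (6, 3, 3)
n=3: window = (3, 3, 5)
n=4: window = (3, 5, 8)
n=5: window = (5, 8, 7)
n=6: window = (8, 7, 1)
n=7: window = (7, 1, 8)
n=8: window = (1, 8, 8)
n=9: window = (8, 8, 4)
n=10: window = (8, 4, 4)
n=11: window = (4, 4, 3)
n=12: window = (4, 3, 7)
n=13: window = (3, 7, 2)
n=14: window = (7, 2, 5)
n=15: window = (2, 5, 7)
n=16: window = (5, 7, 7)
n=17: window = (7, 7, 9)
n=18: window = (7, 9, 9)
n=19: window = (9, 9, 4)
n=20: window = (9, 4, 2)
n=21: window = (4, 2, 10)
n=22: window = (2, 10, 3)
n=23: window = (10, 3, 2)
n=24: window = (3, 2, 2)
n=25: window = (2, 2, 1)
n=26: window = (2, 1, 1)
n=27: window = (1, 1, 9)
n=28: window = (1, 9, 10)
n=29: window = (9, 10, 6)
n=30: window = (10, 6, 4)
n=31: window = (6, 4, 10)
n=32: window = (4, 10, 10)
n=33: window = (10, 10, 5)
n=34: window = (10, 5, 5)
n=35: window = (5, 5, 1)
n=36: window = (5, 1, 6)
n=37: window = (1, 6, 8)
n=38: window = (6, 8, 9)
n=39: window = (8, 9, 6)
n=40: window = (9, 6, 6)
window at n=40 equals window at n=0 → period = 40

40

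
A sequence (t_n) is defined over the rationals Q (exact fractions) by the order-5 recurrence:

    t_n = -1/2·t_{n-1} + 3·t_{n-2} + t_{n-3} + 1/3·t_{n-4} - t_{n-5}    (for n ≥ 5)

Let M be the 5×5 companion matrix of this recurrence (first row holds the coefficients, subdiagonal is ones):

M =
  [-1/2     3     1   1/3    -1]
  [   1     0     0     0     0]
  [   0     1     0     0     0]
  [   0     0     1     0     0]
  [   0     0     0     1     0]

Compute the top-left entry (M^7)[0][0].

-5153/128

(M^7)[0][0] is the top entry after applying M 7 times to the unit state (1, 0, 0, 0, 0). Equivalently it is h_{11} for the auxiliary sequence (h_n) obeying the same recurrence with h_4 = 1 and h_i = 0 for 0 ≤ i < 4:
h_5 = -1/2·1 + 3·0 + 1·0 + 1/3·0 + -1·0 = -1/2
h_6 = -1/2·-1/2 + 3·1 + 1·0 + 1/3·0 + -1·0 = 13/4
h_7 = -1/2·13/4 + 3·-1/2 + 1·1 + 1/3·0 + -1·0 = -17/8
h_8 = -1/2·-17/8 + 3·13/4 + 1·-1/2 + 1/3·1 + -1·0 = 511/48
h_9 = -1/2·511/48 + 3·-17/8 + 1·13/4 + 1/3·-1/2 + -1·1 = -923/96
h_10 = -1/2·-923/96 + 3·511/48 + 1·-17/8 + 1/3·13/4 + -1·-1/2 = 2317/64
h_11 = -1/2·2317/64 + 3·-923/96 + 1·511/48 + 1/3·-17/8 + -1·13/4 = -5153/128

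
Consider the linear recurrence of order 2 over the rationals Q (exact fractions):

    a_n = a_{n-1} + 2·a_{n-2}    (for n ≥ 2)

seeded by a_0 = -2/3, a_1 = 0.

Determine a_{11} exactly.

a_2 = 1·0 + 2·-2/3 = -4/3
a_3 = 1·-4/3 + 2·0 = -4/3
a_4 = 1·-4/3 + 2·-4/3 = -4
a_5 = 1·-4 + 2·-4/3 = -20/3
a_6 = 1·-20/3 + 2·-4 = -44/3
a_7 = 1·-44/3 + 2·-20/3 = -28
a_8 = 1·-28 + 2·-44/3 = -172/3
a_9 = 1·-172/3 + 2·-28 = -340/3
a_10 = 1·-340/3 + 2·-172/3 = -228
a_11 = 1·-228 + 2·-340/3 = -1364/3

-1364/3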